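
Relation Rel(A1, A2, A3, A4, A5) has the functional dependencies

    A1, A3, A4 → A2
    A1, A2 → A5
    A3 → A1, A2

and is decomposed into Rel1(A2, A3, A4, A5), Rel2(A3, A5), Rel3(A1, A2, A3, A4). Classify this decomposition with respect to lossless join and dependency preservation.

lossless but not dependency-preserving

Lossless test (chase): Rows 1 and 2 agree on A3; apply A3→A1, A2 and equate their A1, A2 entries. Rows 1 and 3 agree on A3; apply A3→A1, A2 and equate their A1, A2 entries. Rows 1 and 3 agree on A1, A2; apply A1, A2→A5 and equate their A5 entries. Row 1 is now all distinguished symbols — the join is lossless.
Dependency preservation: the restricted closure of {A1, A2} across the fragments never reaches {A5}, so A1, A2 → A5 cannot be enforced without a join — not preserved.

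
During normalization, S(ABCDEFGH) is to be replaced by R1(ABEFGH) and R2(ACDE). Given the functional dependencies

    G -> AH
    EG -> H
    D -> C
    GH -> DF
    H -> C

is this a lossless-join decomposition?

No

Common attributes: R1 ∩ R2 = {AE}.
No dependency enlarges {AE}, so (AE)⁺ = {AE}.
The closure contains neither all of R1 = {ABEFGH} nor all of R2 = {ACDE}, so the common attributes are not a superkey of either fragment. The join is lossy.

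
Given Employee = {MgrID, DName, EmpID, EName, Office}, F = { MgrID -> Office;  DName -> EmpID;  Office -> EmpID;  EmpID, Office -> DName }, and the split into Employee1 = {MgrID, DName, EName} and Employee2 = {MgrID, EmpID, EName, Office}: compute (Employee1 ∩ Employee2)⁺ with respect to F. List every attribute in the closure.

MgrID, DName, EmpID, EName, Office

Employee1 ∩ Employee2 = {MgrID, EName}.
MgrID → Office applies, adding Office
Office → EmpID applies, adding EmpID
EmpID, Office → DName applies, adding DName
Closure: {MgrID, DName, EmpID, EName, Office}.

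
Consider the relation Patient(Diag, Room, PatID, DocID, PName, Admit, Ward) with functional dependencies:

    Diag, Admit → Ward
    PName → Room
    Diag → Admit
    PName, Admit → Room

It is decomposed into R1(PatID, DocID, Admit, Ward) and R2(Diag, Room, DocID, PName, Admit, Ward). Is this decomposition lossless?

Common attributes: R1 ∩ R2 = {DocID, Admit, Ward}.
No dependency enlarges {DocID, Admit, Ward}, so (DocID, Admit, Ward)⁺ = {DocID, Admit, Ward}.
The closure contains neither all of R1 = {PatID, DocID, Admit, Ward} nor all of R2 = {Diag, Room, DocID, PName, Admit, Ward}, so the common attributes are not a superkey of either fragment. The join is lossy.

No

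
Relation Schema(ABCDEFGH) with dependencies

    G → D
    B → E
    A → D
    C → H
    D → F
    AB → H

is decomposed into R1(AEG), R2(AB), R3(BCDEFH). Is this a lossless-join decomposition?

Chase test. Columns are ABCDEFGH; row i has aⱼ where attribute j ∈ Ri, else bᵢⱼ.
Initial tableau (one row per fragment):
  row 1: a1 b12 b13 b14 a5 b16 a7 b18
  row 2: a1 a2 b23 b24 b25 b26 b27 b28
  row 3: b31 a2 a3 a4 a5 a6 b37 a8
Rows 2 and 3 agree on B; apply B→E and equate their E entries.
Rows 1 and 2 agree on A; apply A→D and equate their D entries.
Rows 1 and 2 agree on D; apply D→F and equate their F entries.
No row becomes fully distinguished — the join is lossy.

No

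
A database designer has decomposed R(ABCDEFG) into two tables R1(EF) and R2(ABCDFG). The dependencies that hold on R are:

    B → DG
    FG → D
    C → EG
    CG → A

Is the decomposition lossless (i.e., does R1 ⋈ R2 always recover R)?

Common attributes: R1 ∩ R2 = {F}.
No dependency enlarges {F}, so (F)⁺ = {F}.
The closure contains neither all of R1 = {EF} nor all of R2 = {ABCDFG}, so the common attributes are not a superkey of either fragment. The join is lossy.

No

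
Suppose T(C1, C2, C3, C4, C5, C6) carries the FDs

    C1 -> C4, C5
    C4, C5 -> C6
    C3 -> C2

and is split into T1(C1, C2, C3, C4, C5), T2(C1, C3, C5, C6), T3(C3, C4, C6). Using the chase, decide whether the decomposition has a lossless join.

Yes

Chase test. Columns are C1, C2, C3, C4, C5, C6; row i has aⱼ where attribute j ∈ Ti, else bᵢⱼ.
Initial tableau (one row per fragment):
  row 1: a1 a2 a3 a4 a5 b16
  row 2: a1 b22 a3 b24 a5 a6
  row 3: b31 b32 a3 a4 b35 a6
Rows 1 and 2 agree on C1; apply C1→C4, C5 and equate their C4, C5 entries.
Rows 1 and 2 agree on C4, C5; apply C4, C5→C6 and equate their C6 entries.
Rows 1 and 2 agree on C3; apply C3→C2 and equate their C2 entries.
Rows 1 and 3 agree on C3; apply C3→C2 and equate their C2 entries.
Row 1 is now all distinguished symbols — the join is lossless.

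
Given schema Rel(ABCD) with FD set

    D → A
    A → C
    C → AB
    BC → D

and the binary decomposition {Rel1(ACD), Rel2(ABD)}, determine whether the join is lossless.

Yes

Common attributes: Rel1 ∩ Rel2 = {AD}.
Closure of {AD}: A → C applies, adding C; C → AB applies, adding B. So (AD)⁺ = {ABCD}.
This closure contains every attribute of Rel1, so Rel1 ∩ Rel2 → Rel1. The join is lossless.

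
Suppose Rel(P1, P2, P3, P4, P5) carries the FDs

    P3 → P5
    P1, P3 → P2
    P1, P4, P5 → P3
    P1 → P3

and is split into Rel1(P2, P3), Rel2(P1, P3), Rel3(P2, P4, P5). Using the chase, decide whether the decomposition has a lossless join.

No

Chase test. Columns are P1, P2, P3, P4, P5; row i has aⱼ where attribute j ∈ Reli, else bᵢⱼ.
Initial tableau (one row per fragment):
  row 1: b11 a2 a3 b14 b15
  row 2: a1 b22 a3 b24 b25
  row 3: b31 a2 b33 a4 a5
Rows 1 and 2 agree on P3; apply P3→P5 and equate their P5 entries.
No row becomes fully distinguished — the join is lossy.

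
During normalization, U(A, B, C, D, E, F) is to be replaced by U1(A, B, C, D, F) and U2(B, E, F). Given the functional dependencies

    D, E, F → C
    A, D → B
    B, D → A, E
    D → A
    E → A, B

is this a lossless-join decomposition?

No

Common attributes: U1 ∩ U2 = {B, F}.
No dependency enlarges {B, F}, so (B, F)⁺ = {B, F}.
The closure contains neither all of U1 = {A, B, C, D, F} nor all of U2 = {B, E, F}, so the common attributes are not a superkey of either fragment. The join is lossy.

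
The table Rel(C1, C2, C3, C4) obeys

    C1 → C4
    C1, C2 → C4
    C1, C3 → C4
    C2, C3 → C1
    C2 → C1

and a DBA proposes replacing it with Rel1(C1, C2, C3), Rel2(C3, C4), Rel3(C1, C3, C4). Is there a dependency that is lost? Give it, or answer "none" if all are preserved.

none

C1 → C4 lies within Rel3.
C1, C2 → C4: restricted closure across fragments reaches C4.
C1, C3 → C4 lies within Rel3.
C2, C3 → C1 lies within Rel1.
C2 → C1 lies within Rel1.
Every dependency is enforceable on the fragments, so the decomposition is dependency-preserving.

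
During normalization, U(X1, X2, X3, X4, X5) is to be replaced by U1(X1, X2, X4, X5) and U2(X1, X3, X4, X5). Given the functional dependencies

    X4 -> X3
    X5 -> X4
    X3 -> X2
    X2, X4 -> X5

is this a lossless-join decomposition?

Yes

Common attributes: U1 ∩ U2 = {X1, X4, X5}.
Closure of {X1, X4, X5}: X4 → X3 applies, adding X3; X3 → X2 applies, adding X2. So (X1, X4, X5)⁺ = {X1, X2, X3, X4, X5}.
This closure contains every attribute of U1, so U1 ∩ U2 → U1. The join is lossless.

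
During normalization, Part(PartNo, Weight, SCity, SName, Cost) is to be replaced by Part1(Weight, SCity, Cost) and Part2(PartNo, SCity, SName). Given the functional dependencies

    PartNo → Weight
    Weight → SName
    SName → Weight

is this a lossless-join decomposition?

Common attributes: Part1 ∩ Part2 = {SCity}.
No dependency enlarges {SCity}, so (SCity)⁺ = {SCity}.
The closure contains neither all of Part1 = {Weight, SCity, Cost} nor all of Part2 = {PartNo, SCity, SName}, so the common attributes are not a superkey of either fragment. The join is lossy.

No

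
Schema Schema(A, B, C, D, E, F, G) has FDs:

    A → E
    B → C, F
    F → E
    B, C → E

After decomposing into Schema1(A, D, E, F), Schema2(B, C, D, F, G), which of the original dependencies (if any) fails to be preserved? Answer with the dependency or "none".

A → E lies within Schema1.
B → C, F lies within Schema2.
F → E lies within Schema1.
B, C → E: restricted closure across fragments reaches E.
Every dependency is enforceable on the fragments, so the decomposition is dependency-preserving.

none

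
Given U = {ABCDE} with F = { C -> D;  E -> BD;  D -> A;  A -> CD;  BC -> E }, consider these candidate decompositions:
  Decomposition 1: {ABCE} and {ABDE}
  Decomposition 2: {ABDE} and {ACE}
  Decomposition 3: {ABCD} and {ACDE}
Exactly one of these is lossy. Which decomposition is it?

Decomposition 3

Decomposition 1: common = {ABE}, closure = {ABCDE} → lossless.
Decomposition 2: common = {AE}, closure = {ABCDE} → lossless.
Decomposition 3: common = {ACD}, closure = {ACD} → lossy.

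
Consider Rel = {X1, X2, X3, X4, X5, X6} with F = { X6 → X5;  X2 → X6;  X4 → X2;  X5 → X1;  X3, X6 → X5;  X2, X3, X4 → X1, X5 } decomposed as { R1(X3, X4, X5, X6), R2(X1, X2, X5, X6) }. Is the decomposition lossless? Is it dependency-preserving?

lossy and not dependency-preserving

Lossless test: (X5, X6)⁺ = {X1, X5, X6}, which is a superkey of neither fragment — lossy.
Dependency preservation: the restricted closure of {X4} across the fragments never reaches {X2}, so X4 → X2 cannot be enforced without a join — not preserved.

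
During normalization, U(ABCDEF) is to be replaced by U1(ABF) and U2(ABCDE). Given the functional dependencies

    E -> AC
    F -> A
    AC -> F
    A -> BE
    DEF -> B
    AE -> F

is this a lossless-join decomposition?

Common attributes: U1 ∩ U2 = {AB}.
Closure of {AB}: A → BE applies, adding E; AE → F applies, adding F; E → AC applies, adding C. So (AB)⁺ = {ABCEF}.
This closure contains every attribute of U1, so U1 ∩ U2 → U1. The join is lossless.

Yes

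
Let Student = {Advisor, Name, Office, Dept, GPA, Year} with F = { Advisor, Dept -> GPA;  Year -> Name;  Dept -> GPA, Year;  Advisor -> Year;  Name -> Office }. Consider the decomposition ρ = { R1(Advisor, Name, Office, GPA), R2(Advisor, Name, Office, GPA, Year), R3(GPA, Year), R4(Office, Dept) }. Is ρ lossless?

Chase test. Columns are Advisor, Name, Office, Dept, GPA, Year; row i has aⱼ where attribute j ∈ Ri, else bᵢⱼ.
Initial tableau (one row per fragment):
  row 1: a1 a2 a3 b14 a5 b16
  row 2: a1 a2 a3 b24 a5 a6
  row 3: b31 b32 b33 b34 a5 a6
  row 4: b41 b42 a3 a4 b45 b46
Rows 2 and 3 agree on Year; apply Year→Name and equate their Name entries.
Rows 1 and 2 agree on Advisor; apply Advisor→Year and equate their Year entries.
Rows 1 and 3 agree on Name; apply Name→Office and equate their Office entries.
No row becomes fully distinguished — the join is lossy.

No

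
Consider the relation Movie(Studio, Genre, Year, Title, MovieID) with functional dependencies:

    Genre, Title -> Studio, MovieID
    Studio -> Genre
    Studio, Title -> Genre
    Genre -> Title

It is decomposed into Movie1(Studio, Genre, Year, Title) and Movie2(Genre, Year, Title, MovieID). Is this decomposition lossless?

Yes

Common attributes: Movie1 ∩ Movie2 = {Genre, Year, Title}.
Closure of {Genre, Year, Title}: Genre, Title → Studio, MovieID applies, adding Studio, MovieID. So (Genre, Year, Title)⁺ = {Studio, Genre, Year, Title, MovieID}.
This closure contains every attribute of Movie1, so Movie1 ∩ Movie2 → Movie1. The join is lossless.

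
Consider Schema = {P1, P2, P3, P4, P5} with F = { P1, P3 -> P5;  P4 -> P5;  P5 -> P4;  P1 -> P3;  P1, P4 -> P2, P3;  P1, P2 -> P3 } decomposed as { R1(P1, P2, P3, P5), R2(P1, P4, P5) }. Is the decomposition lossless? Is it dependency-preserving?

lossless and dependency-preserving

Lossless test: (P1, P5)⁺ = {P1, P2, P3, P4, P5}, which contains all of one fragment — lossless.
Dependency preservation: P1, P4 → P2, P3 is not contained in any single fragment, but the restricted closure of its left-hand side across the fragments still reaches the right-hand side; the remaining FDs each lie inside some fragment. All dependencies are preserved.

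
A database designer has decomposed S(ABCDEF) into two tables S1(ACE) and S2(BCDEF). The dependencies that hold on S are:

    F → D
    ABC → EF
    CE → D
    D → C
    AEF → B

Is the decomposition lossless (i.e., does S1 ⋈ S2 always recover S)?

No

Common attributes: S1 ∩ S2 = {CE}.
Closure of {CE}: CE → D applies, adding D. So (CE)⁺ = {CDE}.
The closure contains neither all of S1 = {ACE} nor all of S2 = {BCDEF}, so the common attributes are not a superkey of either fragment. The join is lossy.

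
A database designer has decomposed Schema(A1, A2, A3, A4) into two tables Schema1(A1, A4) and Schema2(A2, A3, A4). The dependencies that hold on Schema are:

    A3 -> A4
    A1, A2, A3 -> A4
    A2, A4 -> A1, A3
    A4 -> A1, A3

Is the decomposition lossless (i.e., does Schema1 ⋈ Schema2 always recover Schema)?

Yes

Common attributes: Schema1 ∩ Schema2 = {A4}.
Closure of {A4}: A4 → A1, A3 applies, adding A1, A3. So (A4)⁺ = {A1, A3, A4}.
This closure contains every attribute of Schema1, so Schema1 ∩ Schema2 → Schema1. The join is lossless.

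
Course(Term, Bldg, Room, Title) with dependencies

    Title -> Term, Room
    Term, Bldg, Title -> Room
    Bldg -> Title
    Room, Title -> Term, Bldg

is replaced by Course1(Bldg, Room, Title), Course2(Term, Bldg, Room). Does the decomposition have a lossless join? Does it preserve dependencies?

lossless and dependency-preserving

Lossless test: (Bldg, Room)⁺ = {Term, Bldg, Room, Title}, which contains all of one fragment — lossless.
Dependency preservation: Title → Term, Room; Term, Bldg, Title → Room; Room, Title → Term, Bldg are not contained in any single fragment, but the restricted closure of each left-hand side across the fragments still reaches the right-hand side; the remaining FDs each lie inside some fragment. All dependencies are preserved.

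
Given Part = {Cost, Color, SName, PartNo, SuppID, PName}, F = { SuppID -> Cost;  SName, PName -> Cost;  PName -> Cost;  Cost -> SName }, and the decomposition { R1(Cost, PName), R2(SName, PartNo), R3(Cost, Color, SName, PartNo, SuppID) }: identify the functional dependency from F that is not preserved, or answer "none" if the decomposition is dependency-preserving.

none

SuppID → Cost lies within R3.
SName, PName → Cost: restricted closure across fragments reaches Cost.
PName → Cost lies within R1.
Cost → SName lies within R3.
Every dependency is enforceable on the fragments, so the decomposition is dependency-preserving.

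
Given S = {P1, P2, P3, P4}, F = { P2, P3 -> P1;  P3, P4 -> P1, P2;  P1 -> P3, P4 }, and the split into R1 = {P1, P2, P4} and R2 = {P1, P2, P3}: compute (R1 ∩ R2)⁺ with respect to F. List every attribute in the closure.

P1, P2, P3, P4

R1 ∩ R2 = {P1, P2}.
P1 → P3, P4 applies, adding P3, P4
Closure: {P1, P2, P3, P4}.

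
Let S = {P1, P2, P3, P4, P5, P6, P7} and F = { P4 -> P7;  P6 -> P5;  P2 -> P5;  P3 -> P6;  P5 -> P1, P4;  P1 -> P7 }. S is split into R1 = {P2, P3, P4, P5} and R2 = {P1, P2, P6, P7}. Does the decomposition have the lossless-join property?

Common attributes: R1 ∩ R2 = {P2}.
Closure of {P2}: P2 → P5 applies, adding P5; P5 → P1, P4 applies, adding P1, P4; P1 → P7 applies, adding P7. So (P2)⁺ = {P1, P2, P4, P5, P7}.
The closure contains neither all of R1 = {P2, P3, P4, P5} nor all of R2 = {P1, P2, P6, P7}, so the common attributes are not a superkey of either fragment. The join is lossy.

No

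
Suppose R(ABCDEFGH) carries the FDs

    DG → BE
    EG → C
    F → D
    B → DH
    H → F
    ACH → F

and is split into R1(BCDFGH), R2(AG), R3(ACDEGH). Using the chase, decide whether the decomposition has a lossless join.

Yes

Chase test. Columns are ABCDEFGH; row i has aⱼ where attribute j ∈ Ri, else bᵢⱼ.
Initial tableau (one row per fragment):
  row 1: b11 a2 a3 a4 b15 a6 a7 a8
  row 2: a1 b22 b23 b24 b25 b26 a7 b28
  row 3: a1 b32 a3 a4 a5 b36 a7 a8
Rows 1 and 3 agree on DG; apply DG→BE and equate their BE entries.
Rows 1 and 3 agree on H; apply H→F and equate their F entries.
Row 3 is now all distinguished symbols — the join is lossless.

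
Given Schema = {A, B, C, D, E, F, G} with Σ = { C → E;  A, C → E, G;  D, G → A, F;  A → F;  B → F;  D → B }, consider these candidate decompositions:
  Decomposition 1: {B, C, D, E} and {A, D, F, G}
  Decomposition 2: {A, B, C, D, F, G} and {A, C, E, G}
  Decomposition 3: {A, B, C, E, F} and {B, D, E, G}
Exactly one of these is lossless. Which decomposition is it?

Decomposition 1: common = {D}, closure = {B, D, F} → lossy.
Decomposition 2: common = {A, C, G}, closure = {A, C, E, F, G} → lossless.
Decomposition 3: common = {B, E}, closure = {B, E, F} → lossy.

Decomposition 2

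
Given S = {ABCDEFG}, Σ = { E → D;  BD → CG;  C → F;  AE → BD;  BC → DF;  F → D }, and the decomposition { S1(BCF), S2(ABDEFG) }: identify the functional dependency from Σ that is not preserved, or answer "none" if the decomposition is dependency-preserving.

E → D lies within S2.
BD → CG: restricted closure across fragments reaches CG.
C → F lies within S1.
AE → BD lies within S2.
BC → DF: restricted closure across fragments reaches DF.
F → D lies within S2.
Every dependency is enforceable on the fragments, so the decomposition is dependency-preserving.

none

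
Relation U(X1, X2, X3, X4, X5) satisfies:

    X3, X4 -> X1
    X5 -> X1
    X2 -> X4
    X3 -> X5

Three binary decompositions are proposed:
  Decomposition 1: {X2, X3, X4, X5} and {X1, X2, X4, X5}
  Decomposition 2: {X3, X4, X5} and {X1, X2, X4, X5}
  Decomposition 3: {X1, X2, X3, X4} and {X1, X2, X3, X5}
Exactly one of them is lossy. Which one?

Decomposition 1: common = {X2, X4, X5}, closure = {X1, X2, X4, X5} → lossless.
Decomposition 2: common = {X4, X5}, closure = {X1, X4, X5} → lossy.
Decomposition 3: common = {X1, X2, X3}, closure = {X1, X2, X3, X4, X5} → lossless.

Decomposition 2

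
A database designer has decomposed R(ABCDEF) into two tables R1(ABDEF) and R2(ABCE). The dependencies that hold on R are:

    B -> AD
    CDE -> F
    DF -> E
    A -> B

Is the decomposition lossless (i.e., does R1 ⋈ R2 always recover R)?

No

Common attributes: R1 ∩ R2 = {ABE}.
Closure of {ABE}: B → AD applies, adding D. So (ABE)⁺ = {ABDE}.
The closure contains neither all of R1 = {ABDEF} nor all of R2 = {ABCE}, so the common attributes are not a superkey of either fragment. The join is lossy.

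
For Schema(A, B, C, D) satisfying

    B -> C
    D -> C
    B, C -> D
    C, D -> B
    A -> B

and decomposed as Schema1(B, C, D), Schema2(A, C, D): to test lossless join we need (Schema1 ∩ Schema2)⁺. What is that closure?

B, C, D

Schema1 ∩ Schema2 = {C, D}.
C, D → B applies, adding B
Closure: {B, C, D}.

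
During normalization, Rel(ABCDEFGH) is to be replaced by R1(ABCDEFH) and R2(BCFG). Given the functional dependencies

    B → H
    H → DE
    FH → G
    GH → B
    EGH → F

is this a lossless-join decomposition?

Yes

Common attributes: R1 ∩ R2 = {BCF}.
Closure of {BCF}: B → H applies, adding H; H → DE applies, adding DE; FH → G applies, adding G. So (BCF)⁺ = {BCDEFGH}.
This closure contains every attribute of R2, so R1 ∩ R2 → R2. The join is lossless.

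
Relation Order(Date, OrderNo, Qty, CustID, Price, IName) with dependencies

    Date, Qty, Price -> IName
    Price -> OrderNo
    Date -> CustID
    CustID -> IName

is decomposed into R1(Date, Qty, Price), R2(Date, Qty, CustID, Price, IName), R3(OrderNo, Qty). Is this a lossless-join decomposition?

Chase test. Columns are Date, OrderNo, Qty, CustID, Price, IName; row i has aⱼ where attribute j ∈ Ri, else bᵢⱼ.
Initial tableau (one row per fragment):
  row 1: a1 b12 a3 b14 a5 b16
  row 2: a1 b22 a3 a4 a5 a6
  row 3: b31 a2 a3 b34 b35 b36
Rows 1 and 2 agree on Date, Qty, Price; apply Date, Qty, Price→IName and equate their IName entries.
Rows 1 and 2 agree on Price; apply Price→OrderNo and equate their OrderNo entries.
Rows 1 and 2 agree on Date; apply Date→CustID and equate their CustID entries.
No row becomes fully distinguished — the join is lossy.

No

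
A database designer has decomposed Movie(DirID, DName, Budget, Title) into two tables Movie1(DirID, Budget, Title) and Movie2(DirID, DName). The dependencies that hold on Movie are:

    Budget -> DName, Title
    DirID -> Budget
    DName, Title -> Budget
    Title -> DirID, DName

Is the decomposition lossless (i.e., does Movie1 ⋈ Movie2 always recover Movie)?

Yes

Common attributes: Movie1 ∩ Movie2 = {DirID}.
Closure of {DirID}: DirID → Budget applies, adding Budget; Budget → DName, Title applies, adding DName, Title. So (DirID)⁺ = {DirID, DName, Budget, Title}.
This closure contains every attribute of Movie1, so Movie1 ∩ Movie2 → Movie1. The join is lossless.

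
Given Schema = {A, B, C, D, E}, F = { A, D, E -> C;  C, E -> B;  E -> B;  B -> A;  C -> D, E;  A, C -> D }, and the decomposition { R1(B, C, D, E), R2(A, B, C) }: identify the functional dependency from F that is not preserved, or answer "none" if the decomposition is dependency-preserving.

none

A, D, E → C: restricted closure across fragments reaches C.
C, E → B lies within R1.
E → B lies within R1.
B → A lies within R2.
C → D, E lies within R1.
A, C → D: restricted closure across fragments reaches D.
Every dependency is enforceable on the fragments, so the decomposition is dependency-preserving.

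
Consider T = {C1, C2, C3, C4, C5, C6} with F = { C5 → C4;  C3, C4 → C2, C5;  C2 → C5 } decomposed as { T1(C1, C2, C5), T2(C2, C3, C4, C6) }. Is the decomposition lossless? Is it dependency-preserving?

lossy and not dependency-preserving

Lossless test: (C2)⁺ = {C2, C4, C5}, which is a superkey of neither fragment — lossy.
Dependency preservation: the restricted closure of {C5} across the fragments never reaches {C4}, so C5 → C4 cannot be enforced without a join — not preserved.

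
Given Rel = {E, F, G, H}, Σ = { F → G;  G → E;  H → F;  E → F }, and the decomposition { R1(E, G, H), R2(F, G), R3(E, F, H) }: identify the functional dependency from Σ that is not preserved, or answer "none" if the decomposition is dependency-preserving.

F → G lies within R2.
G → E lies within R1.
H → F lies within R3.
E → F lies within R3.
Every dependency is enforceable on the fragments, so the decomposition is dependency-preserving.

none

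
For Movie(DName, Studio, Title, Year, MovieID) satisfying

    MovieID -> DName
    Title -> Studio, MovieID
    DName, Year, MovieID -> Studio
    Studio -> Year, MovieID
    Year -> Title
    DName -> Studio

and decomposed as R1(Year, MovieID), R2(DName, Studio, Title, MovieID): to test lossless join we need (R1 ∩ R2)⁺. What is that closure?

R1 ∩ R2 = {MovieID}.
MovieID → DName applies, adding DName
DName → Studio applies, adding Studio
Studio → Year, MovieID applies, adding Year
Year → Title applies, adding Title
Closure: {DName, Studio, Title, Year, MovieID}.

DName, Studio, Title, Year, MovieID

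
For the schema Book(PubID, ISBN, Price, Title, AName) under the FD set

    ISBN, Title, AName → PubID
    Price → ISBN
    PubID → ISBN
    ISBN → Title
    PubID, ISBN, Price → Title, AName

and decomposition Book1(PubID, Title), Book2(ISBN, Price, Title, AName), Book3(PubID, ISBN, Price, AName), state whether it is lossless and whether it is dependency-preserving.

Lossless test (chase): Rows 1 and 3 agree on PubID; apply PubID→ISBN and equate their ISBN entries. Rows 1 and 3 agree on ISBN; apply ISBN→Title and equate their Title entries. Rows 2 and 3 agree on ISBN, Title, AName; apply ISBN, Title, AName→PubID and equate their PubID entries. Row 2 is now all distinguished symbols — the join is lossless.
Dependency preservation: ISBN, Title, AName → PubID; PubID, ISBN, Price → Title, AName are not contained in any single fragment, but the restricted closure of each left-hand side across the fragments still reaches the right-hand side; the remaining FDs each lie inside some fragment. All dependencies are preserved.

lossless and dependency-preserving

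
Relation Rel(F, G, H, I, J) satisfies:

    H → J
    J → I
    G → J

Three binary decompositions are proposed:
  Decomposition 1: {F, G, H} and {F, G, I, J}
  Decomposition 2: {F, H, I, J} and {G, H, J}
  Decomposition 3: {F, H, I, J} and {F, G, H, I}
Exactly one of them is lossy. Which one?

Decomposition 2

Decomposition 1: common = {F, G}, closure = {F, G, I, J} → lossless.
Decomposition 2: common = {H, J}, closure = {H, I, J} → lossy.
Decomposition 3: common = {F, H, I}, closure = {F, H, I, J} → lossless.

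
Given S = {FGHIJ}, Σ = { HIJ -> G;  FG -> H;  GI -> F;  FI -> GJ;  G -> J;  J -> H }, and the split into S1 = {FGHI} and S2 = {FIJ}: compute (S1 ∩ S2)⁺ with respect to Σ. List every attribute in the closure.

S1 ∩ S2 = {FI}.
FI → GJ applies, adding GJ
J → H applies, adding H
Closure: {FGHIJ}.

FGHIJ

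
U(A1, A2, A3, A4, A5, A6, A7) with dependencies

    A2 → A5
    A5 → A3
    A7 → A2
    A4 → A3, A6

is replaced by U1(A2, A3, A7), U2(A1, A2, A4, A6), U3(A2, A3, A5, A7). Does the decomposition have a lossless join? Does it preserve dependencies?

Lossless test (chase): Rows 1 and 2 agree on A2; apply A2→A5 and equate their A5 entries. Rows 1 and 3 agree on A2; apply A2→A5 and equate their A5 entries. Rows 1 and 2 agree on A5; apply A5→A3 and equate their A3 entries. No row becomes fully distinguished — the join is lossy.
Dependency preservation: the restricted closure of {A4} across the fragments never reaches {A3, A6}, so A4 → A3, A6 cannot be enforced without a join — not preserved.

lossy and not dependency-preserving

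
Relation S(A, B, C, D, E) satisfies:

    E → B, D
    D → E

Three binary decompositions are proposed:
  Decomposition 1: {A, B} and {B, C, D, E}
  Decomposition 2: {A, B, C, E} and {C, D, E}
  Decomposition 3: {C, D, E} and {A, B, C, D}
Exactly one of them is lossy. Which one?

Decomposition 1: common = {B}, closure = {B} → lossy.
Decomposition 2: common = {C, E}, closure = {B, C, D, E} → lossless.
Decomposition 3: common = {C, D}, closure = {B, C, D, E} → lossless.

Decomposition 1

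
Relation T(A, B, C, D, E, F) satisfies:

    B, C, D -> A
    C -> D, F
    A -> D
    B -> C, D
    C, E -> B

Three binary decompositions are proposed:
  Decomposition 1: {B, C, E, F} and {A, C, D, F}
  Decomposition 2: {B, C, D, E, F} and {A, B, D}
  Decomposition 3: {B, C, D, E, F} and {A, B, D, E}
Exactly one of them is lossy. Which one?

Decomposition 1

Decomposition 1: common = {C, F}, closure = {C, D, F} → lossy.
Decomposition 2: common = {B, D}, closure = {A, B, C, D, F} → lossless.
Decomposition 3: common = {B, D, E}, closure = {A, B, C, D, E, F} → lossless.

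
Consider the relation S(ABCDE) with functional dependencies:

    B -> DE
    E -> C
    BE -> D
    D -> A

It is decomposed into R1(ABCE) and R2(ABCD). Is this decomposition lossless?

Yes

Common attributes: R1 ∩ R2 = {ABC}.
Closure of {ABC}: B → DE applies, adding DE. So (ABC)⁺ = {ABCDE}.
This closure contains every attribute of R1, so R1 ∩ R2 → R1. The join is lossless.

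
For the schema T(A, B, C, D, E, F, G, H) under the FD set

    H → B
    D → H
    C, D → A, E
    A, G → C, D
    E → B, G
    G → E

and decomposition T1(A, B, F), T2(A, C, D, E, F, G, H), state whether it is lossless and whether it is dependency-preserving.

Lossless test: (A, F)⁺ = {A, F}, which is a superkey of neither fragment — lossy.
Dependency preservation: the restricted closure of {H} across the fragments never reaches {B}, so H → B cannot be enforced without a join — not preserved.

lossy and not dependency-preserving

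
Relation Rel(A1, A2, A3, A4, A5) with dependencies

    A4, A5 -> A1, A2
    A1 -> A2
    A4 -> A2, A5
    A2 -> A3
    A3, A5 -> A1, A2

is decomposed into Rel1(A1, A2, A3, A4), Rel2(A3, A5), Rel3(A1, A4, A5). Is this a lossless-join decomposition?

Yes

Chase test. Columns are A1, A2, A3, A4, A5; row i has aⱼ where attribute j ∈ Reli, else bᵢⱼ.
Initial tableau (one row per fragment):
  row 1: a1 a2 a3 a4 b15
  row 2: b21 b22 a3 b24 a5
  row 3: a1 b32 b33 a4 a5
Rows 1 and 3 agree on A1; apply A1→A2 and equate their A2 entries.
Rows 1 and 3 agree on A4; apply A4→A2, A5 and equate their A2, A5 entries.
Rows 1 and 3 agree on A2; apply A2→A3 and equate their A3 entries.
Rows 1 and 2 agree on A3, A5; apply A3, A5→A1, A2 and equate their A1, A2 entries.
Row 1 is now all distinguished symbols — the join is lossless.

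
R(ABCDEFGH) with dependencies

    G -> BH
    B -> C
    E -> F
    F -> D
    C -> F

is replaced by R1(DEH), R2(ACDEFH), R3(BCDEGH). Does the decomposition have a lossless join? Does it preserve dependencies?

Lossless test (chase): Rows 1 and 2 agree on E; apply E→F and equate their F entries. Rows 1 and 3 agree on E; apply E→F and equate their F entries. No row becomes fully distinguished — the join is lossy.
Dependency preservation: every FD's attributes lie within a single fragment, so each can be enforced locally — preserved.

lossy but dependency-preserving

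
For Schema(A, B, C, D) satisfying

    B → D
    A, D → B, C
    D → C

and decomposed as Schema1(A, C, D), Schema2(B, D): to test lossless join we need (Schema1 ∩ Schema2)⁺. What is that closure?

Schema1 ∩ Schema2 = {D}.
D → C applies, adding C
Closure: {C, D}.

C, D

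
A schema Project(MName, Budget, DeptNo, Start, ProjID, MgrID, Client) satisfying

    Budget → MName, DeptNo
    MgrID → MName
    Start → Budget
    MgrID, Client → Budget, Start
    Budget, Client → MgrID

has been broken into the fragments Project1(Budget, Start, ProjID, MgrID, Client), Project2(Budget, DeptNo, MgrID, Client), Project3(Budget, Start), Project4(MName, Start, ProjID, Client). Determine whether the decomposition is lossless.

Yes

Chase test. Columns are MName, Budget, DeptNo, Start, ProjID, MgrID, Client; row i has aⱼ where attribute j ∈ Projecti, else bᵢⱼ.
Initial tableau (one row per fragment):
  row 1: b11 a2 b13 a4 a5 a6 a7
  row 2: b21 a2 a3 b24 b25 a6 a7
  row 3: b31 a2 b33 a4 b35 b36 b37
  row 4: a1 b42 b43 a4 a5 b46 a7
Rows 1 and 2 agree on Budget; apply Budget→MName, DeptNo and equate their MName, DeptNo entries.
Rows 1 and 3 agree on Budget; apply Budget→MName, DeptNo and equate their MName, DeptNo entries.
Rows 1 and 4 agree on Start; apply Start→Budget and equate their Budget entries.
Rows 1 and 2 agree on MgrID, Client; apply MgrID, Client→Budget, Start and equate their Budget, Start entries.
Rows 1 and 4 agree on Budget, Client; apply Budget, Client→MgrID and equate their MgrID entries.
Rows 1 and 4 agree on Budget; apply Budget→MName, DeptNo and equate their MName, DeptNo entries.
Row 1 is now all distinguished symbols — the join is lossless.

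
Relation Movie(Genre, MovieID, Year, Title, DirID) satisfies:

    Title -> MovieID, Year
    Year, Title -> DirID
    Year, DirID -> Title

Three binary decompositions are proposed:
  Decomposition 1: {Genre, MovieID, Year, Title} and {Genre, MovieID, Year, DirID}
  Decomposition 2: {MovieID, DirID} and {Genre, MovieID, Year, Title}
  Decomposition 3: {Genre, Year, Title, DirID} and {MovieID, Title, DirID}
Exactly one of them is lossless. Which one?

Decomposition 1: common = {Genre, MovieID, Year}, closure = {Genre, MovieID, Year} → lossy.
Decomposition 2: common = {MovieID}, closure = {MovieID} → lossy.
Decomposition 3: common = {Title, DirID}, closure = {MovieID, Year, Title, DirID} → lossless.

Decomposition 3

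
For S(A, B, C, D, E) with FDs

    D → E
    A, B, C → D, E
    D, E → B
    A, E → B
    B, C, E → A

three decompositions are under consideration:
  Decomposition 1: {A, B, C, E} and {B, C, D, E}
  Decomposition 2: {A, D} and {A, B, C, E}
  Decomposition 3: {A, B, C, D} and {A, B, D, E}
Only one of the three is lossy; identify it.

Decomposition 1: common = {B, C, E}, closure = {A, B, C, D, E} → lossless.
Decomposition 2: common = {A}, closure = {A} → lossy.
Decomposition 3: common = {A, B, D}, closure = {A, B, D, E} → lossless.

Decomposition 2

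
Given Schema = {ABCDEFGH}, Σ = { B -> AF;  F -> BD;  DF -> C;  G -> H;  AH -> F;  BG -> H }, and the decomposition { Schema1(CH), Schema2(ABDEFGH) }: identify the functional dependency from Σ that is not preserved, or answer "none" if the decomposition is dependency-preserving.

DF -> C

Check DF → C: no single fragment contains all of {CDF}, and the restricted closure of {DF} across the fragments never reaches {C}.
B → AF is preserved.
F → BD is preserved.
G → H is preserved.
AH → F is preserved.
BG → H is preserved.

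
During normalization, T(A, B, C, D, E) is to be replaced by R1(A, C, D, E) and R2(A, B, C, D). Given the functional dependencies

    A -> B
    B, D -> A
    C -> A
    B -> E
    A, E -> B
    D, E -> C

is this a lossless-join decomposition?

Common attributes: R1 ∩ R2 = {A, C, D}.
Closure of {A, C, D}: A → B applies, adding B; B → E applies, adding E. So (A, C, D)⁺ = {A, B, C, D, E}.
This closure contains every attribute of R1, so R1 ∩ R2 → R1. The join is lossless.

Yes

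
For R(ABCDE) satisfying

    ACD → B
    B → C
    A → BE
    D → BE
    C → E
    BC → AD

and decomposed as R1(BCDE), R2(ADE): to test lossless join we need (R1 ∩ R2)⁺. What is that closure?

ABCDE

R1 ∩ R2 = {DE}.
D → BE applies, adding B
B → C applies, adding C
BC → AD applies, adding A
Closure: {ABCDE}.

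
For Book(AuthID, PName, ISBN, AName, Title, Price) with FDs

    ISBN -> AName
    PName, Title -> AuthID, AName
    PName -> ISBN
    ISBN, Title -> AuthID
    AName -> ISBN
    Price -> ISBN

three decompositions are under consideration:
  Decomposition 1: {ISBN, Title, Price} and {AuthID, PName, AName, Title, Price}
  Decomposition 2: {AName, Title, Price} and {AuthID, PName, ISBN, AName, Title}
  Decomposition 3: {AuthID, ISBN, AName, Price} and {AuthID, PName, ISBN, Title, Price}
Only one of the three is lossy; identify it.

Decomposition 1: common = {Title, Price}, closure = {AuthID, ISBN, AName, Title, Price} → lossless.
Decomposition 2: common = {AName, Title}, closure = {AuthID, ISBN, AName, Title} → lossy.
Decomposition 3: common = {AuthID, ISBN, Price}, closure = {AuthID, ISBN, AName, Price} → lossless.

Decomposition 2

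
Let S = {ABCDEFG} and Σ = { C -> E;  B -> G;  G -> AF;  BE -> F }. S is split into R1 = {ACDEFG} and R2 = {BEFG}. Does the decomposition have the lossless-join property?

No

Common attributes: R1 ∩ R2 = {EFG}.
Closure of {EFG}: G → AF applies, adding A. So (EFG)⁺ = {AEFG}.
The closure contains neither all of R1 = {ACDEFG} nor all of R2 = {BEFG}, so the common attributes are not a superkey of either fragment. The join is lossy.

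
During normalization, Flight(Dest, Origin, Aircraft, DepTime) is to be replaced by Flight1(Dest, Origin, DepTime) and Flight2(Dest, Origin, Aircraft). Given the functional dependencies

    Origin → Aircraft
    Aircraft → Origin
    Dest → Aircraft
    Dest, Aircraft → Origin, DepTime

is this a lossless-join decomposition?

Yes

Common attributes: Flight1 ∩ Flight2 = {Dest, Origin}.
Closure of {Dest, Origin}: Origin → Aircraft applies, adding Aircraft; Dest, Aircraft → Origin, DepTime applies, adding DepTime. So (Dest, Origin)⁺ = {Dest, Origin, Aircraft, DepTime}.
This closure contains every attribute of Flight1, so Flight1 ∩ Flight2 → Flight1. The join is lossless.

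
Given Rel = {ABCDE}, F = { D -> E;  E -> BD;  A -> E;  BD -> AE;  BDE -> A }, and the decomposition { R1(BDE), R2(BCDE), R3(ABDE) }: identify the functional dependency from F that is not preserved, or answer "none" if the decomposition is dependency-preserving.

D → E lies within R1.
E → BD lies within R1.
A → E lies within R3.
BD → AE lies within R3.
BDE → A lies within R3.
Every dependency is enforceable on the fragments, so the decomposition is dependency-preserving.

none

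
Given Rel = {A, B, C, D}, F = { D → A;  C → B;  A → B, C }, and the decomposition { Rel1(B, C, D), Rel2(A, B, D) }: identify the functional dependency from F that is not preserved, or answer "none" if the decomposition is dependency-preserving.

A → B, C

Check A → B, C: no single fragment contains all of {A, B, C}, and the restricted closure of {A} across the fragments never reaches {B, C}.
D → A is preserved.
C → B is preserved.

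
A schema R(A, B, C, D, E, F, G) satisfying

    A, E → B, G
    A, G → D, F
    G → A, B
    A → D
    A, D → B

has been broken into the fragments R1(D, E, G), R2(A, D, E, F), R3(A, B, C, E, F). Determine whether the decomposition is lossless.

Chase test. Columns are A, B, C, D, E, F, G; row i has aⱼ where attribute j ∈ Ri, else bᵢⱼ.
Initial tableau (one row per fragment):
  row 1: b11 b12 b13 a4 a5 b16 a7
  row 2: a1 b22 b23 a4 a5 a6 b27
  row 3: a1 a2 a3 b34 a5 a6 b37
Rows 2 and 3 agree on A, E; apply A, E→B, G and equate their B, G entries.
Rows 2 and 3 agree on A, G; apply A, G→D, F and equate their D, F entries.
No row becomes fully distinguished — the join is lossy.

No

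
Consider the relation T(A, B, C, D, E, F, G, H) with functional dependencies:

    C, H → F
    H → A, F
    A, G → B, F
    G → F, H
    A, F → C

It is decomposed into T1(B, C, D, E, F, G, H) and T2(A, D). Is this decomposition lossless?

No

Common attributes: T1 ∩ T2 = {D}.
No dependency enlarges {D}, so (D)⁺ = {D}.
The closure contains neither all of T1 = {B, C, D, E, F, G, H} nor all of T2 = {A, D}, so the common attributes are not a superkey of either fragment. The join is lossy.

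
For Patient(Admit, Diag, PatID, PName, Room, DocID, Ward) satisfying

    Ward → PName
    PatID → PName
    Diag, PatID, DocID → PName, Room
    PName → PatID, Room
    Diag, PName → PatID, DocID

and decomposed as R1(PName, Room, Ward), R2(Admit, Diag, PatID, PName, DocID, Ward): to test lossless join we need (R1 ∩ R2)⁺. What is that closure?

R1 ∩ R2 = {PName, Ward}.
PName → PatID, Room applies, adding PatID, Room
Closure: {PatID, PName, Room, Ward}.

PatID, PName, Room, Ward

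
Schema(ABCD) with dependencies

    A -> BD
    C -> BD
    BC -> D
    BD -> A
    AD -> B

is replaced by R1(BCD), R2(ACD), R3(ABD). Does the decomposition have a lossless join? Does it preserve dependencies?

lossless and dependency-preserving

Lossless test (chase): Rows 2 and 3 agree on A; apply A→BD and equate their BD entries. Rows 1 and 2 agree on BD; apply BD→A and equate their A entries. Row 1 is now all distinguished symbols — the join is lossless.
Dependency preservation: every FD's attributes lie within a single fragment, so each can be enforced locally — preserved.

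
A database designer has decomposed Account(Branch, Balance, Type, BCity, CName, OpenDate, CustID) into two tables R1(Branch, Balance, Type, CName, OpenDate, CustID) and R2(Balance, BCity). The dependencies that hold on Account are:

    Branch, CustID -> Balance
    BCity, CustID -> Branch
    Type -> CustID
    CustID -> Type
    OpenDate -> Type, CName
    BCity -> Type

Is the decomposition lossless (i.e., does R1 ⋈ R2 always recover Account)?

Common attributes: R1 ∩ R2 = {Balance}.
No dependency enlarges {Balance}, so (Balance)⁺ = {Balance}.
The closure contains neither all of R1 = {Branch, Balance, Type, CName, OpenDate, CustID} nor all of R2 = {Balance, BCity}, so the common attributes are not a superkey of either fragment. The join is lossy.

No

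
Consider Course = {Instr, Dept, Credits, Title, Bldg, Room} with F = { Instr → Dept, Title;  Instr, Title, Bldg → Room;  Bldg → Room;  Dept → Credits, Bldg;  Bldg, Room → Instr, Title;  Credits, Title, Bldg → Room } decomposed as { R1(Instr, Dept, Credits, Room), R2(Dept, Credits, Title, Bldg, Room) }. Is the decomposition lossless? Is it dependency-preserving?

Lossless test: (Dept, Credits, Room)⁺ = {Instr, Dept, Credits, Title, Bldg, Room}, which contains all of one fragment — lossless.
Dependency preservation: Instr → Dept, Title; Instr, Title, Bldg → Room; Bldg, Room → Instr, Title are not contained in any single fragment, but the restricted closure of each left-hand side across the fragments still reaches the right-hand side; the remaining FDs each lie inside some fragment. All dependencies are preserved.

lossless and dependency-preserving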